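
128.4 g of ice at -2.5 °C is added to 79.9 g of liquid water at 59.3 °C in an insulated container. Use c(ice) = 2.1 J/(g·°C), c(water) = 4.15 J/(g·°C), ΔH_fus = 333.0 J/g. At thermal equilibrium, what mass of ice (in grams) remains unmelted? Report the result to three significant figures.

m_ice remaining = 71.4 g

Heat to warm all ice to 0 °C: 128.4×2.1×2.5 = 674.10 J
Heat released by water cooling to 0 °C: 79.9×4.15×59.3 = 19663 J
19663 J < 674.10 + 128.4×333.0 = 43431.30 J, so not all ice melts; final T = 0 °C.
Heat left for melting: 19663 − 674.10 = 18988.90 J
Mass melted = 18988.90 / 333.0 = 57.02 g
Ice remaining = 128.4 − 57.02 = 71.38 g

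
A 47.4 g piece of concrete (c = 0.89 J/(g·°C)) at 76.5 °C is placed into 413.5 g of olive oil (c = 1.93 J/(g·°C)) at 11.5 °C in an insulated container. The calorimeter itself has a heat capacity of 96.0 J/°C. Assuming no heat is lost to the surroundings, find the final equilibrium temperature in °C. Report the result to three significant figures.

Heat lost by concrete = heat gained by olive oil + calorimeter.
(47.4)(0.89)(76.5 − T) = [(413.5)(1.93) + 96.0](T − 11.5)
42.186 (76.5 − T) = 894.055 (T − 11.5)
3227.2 − 42.186 T = 894.055 T − 10282
13509.2 = 936.241 T
T = 14.43 °C

T_f = 14.4 °C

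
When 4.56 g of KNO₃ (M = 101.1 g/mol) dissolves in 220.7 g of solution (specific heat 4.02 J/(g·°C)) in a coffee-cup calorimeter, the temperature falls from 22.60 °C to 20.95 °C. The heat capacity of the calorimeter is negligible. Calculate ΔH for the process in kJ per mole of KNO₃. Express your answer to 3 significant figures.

|ΔT| = |20.95 − 22.60| = 1.65 °C
|q_surr| = (220.7 × 4.02) × 1.65 = 887.214 × 1.65 = 1464 J
n(KNO₃) = 4.56 / 101.1 = 0.04510 mol
Temperature fell, so q_rxn = +|q_surr| = 1.464 kJ
ΔH = q_rxn / n = 32.46 kJ/mol

ΔH = 32.5 kJ/mol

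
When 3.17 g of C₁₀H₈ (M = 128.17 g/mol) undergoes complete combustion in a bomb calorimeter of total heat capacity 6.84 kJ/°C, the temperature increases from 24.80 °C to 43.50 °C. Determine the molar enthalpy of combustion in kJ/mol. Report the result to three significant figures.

ΔH = -5170 kJ/mol

ΔT = 43.50 − 24.80 = 18.70 °C
q_cal = C_cal × ΔT = 6.84 × 18.70 = 127.908 kJ
n = 3.17 / 128.17 = 0.02473 mol
q_rxn = −q_cal = -127.908 kJ
ΔH = -127.908 / 0.02473 = -5172 kJ/mol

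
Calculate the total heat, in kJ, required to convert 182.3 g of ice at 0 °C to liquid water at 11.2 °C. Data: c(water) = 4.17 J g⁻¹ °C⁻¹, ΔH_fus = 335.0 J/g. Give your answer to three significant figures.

q1 (melt at 0 °C): 182.3 × 335.0 = 61071 J
q2 (heat water 0.0→11.2 °C): 182.3 × 4.17 × 11.2 = 8514 J
Total: 61071 + 8514 = 69585 J = 69.6 kJ

q = 69.6 kJ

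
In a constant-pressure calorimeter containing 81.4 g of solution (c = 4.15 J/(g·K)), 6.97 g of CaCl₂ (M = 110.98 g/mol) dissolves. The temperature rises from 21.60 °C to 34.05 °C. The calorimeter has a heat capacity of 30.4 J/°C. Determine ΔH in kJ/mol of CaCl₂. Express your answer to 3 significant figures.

ΔH = -73.0 kJ/mol

|ΔT| = |34.05 − 21.60| = 12.45 °C
|q_surr| = (81.4 × 4.15 + 30.4) × 12.45 = 368.21 × 12.45 = 4584 J
n(CaCl₂) = 6.97 / 110.98 = 0.06280 mol
Temperature rose, so q_rxn = −|q_surr| = -4.584 kJ
ΔH = q_rxn / n = -72.99 kJ/mol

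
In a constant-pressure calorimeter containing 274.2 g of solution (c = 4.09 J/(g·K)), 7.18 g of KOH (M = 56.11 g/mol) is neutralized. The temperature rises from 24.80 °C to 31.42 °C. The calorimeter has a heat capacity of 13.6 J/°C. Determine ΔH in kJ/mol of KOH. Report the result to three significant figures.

|ΔT| = |31.42 − 24.80| = 6.62 °C
|q_surr| = (274.2 × 4.09 + 13.6) × 6.62 = 1135.078 × 6.62 = 7514 J
n(KOH) = 7.18 / 56.11 = 0.1280 mol
Temperature rose, so q_rxn = −|q_surr| = -7.514 kJ
ΔH = q_rxn / n = -58.70 kJ/mol

ΔH = -58.7 kJ/mol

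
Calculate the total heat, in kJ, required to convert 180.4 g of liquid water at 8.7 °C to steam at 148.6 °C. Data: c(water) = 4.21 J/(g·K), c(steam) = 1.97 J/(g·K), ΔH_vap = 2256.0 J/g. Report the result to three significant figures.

q1 (heat water 8.7→100.0 °C): 180.4 × 4.21 × 91.3 = 69341 J
q2 (vaporize at 100 °C): 180.4 × 2256.0 = 406982 J
q3 (heat steam 100.0→148.6 °C): 180.4 × 1.97 × 48.6 = 17272 J
Total: 69341 + 406982 + 17272 = 493595 J = 494 kJ

q = 494 kJ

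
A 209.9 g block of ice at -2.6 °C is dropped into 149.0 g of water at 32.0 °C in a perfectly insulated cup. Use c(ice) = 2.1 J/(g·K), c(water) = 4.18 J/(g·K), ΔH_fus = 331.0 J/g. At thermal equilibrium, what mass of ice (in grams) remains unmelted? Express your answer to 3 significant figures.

Heat to warm all ice to 0 °C: 209.9×2.1×2.6 = 1146.1 J
Heat released by water cooling to 0 °C: 149.0×4.18×32.0 = 19930 J
19930 J < 1146.1 + 209.9×331.0 = 70623.0 J, so not all ice melts; final T = 0 °C.
Heat left for melting: 19930 − 1146.1 = 18783.9 J
Mass melted = 18783.9 / 331.0 = 56.75 g
Ice remaining = 209.9 − 56.75 = 153.15 g

m_ice remaining = 153 g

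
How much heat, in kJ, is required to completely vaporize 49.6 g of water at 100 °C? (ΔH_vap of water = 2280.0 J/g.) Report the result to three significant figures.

q = 113 kJ

q = m × ΔH_vap = 49.6 × 2280.0 = 113100 J = 113 kJ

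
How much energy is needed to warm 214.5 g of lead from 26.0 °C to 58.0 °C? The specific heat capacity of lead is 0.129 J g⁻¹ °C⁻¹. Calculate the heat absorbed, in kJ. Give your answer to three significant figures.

q = 0.885 kJ

q = m c ΔT = 214.5 × 0.129 × (58.0 − 26.0)
q = 214.5 × 0.129 × 32.0 = 885.46 J = 0.885 kJ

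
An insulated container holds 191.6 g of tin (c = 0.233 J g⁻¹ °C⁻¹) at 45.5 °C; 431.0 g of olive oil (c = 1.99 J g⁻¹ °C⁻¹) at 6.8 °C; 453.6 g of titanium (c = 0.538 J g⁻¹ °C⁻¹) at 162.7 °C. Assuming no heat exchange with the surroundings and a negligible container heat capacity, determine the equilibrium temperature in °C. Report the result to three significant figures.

T_f = 41.5 °C

Σ mᵢcᵢ(T − Tᵢ) = 0  ⇒  T = Σ mᵢcᵢTᵢ / Σ mᵢcᵢ
Σ mᵢcᵢ = 191.6×0.233 + 431.0×1.99 + 453.6×0.538 = 1146.3696
Σ mᵢcᵢTᵢ = 44.6428×45.5 + 857.69×6.8 + 244.0368×162.7 = 47568
T = 47568 / 1146.3696 = 41.49 °C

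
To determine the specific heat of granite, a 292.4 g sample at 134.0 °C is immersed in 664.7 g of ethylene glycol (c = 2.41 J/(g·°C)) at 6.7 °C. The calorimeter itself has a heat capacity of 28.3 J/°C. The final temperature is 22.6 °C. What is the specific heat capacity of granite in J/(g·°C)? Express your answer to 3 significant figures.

q_gained = (664.7 × 2.41 + 28.3) × (22.6 − 6.7) = 25920 J
q_lost = 292.4 × c × (134.0 − 22.6) = 32573.36 c
Set equal: c = 25920 / 32573.36 = 0.796 J/(g·°C)

c = 0.796 J/(g·°C)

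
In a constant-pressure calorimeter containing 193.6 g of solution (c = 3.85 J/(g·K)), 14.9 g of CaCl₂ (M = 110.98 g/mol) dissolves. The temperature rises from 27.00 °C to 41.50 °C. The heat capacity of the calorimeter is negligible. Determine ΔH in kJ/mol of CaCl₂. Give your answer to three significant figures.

ΔH = -80.5 kJ/mol

|ΔT| = |41.50 − 27.00| = 14.50 °C
|q_surr| = (193.6 × 3.85) × 14.50 = 745.36 × 14.50 = 10810 J
n(CaCl₂) = 14.9 / 110.98 = 0.1343 mol
Temperature rose, so q_rxn = −|q_surr| = -10.81 kJ
ΔH = q_rxn / n = -80.49 kJ/mol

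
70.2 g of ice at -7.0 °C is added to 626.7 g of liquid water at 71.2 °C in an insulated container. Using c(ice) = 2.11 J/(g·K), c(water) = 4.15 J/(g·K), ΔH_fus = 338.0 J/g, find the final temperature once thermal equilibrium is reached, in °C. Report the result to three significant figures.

T_f = 55.5 °C

Heat to bring ice to 0 °C and melt it: q₁ = 70.2×2.11×7.0 + 70.2×338.0 = 24764 J
Heat the water can supply cooling to 0 °C: 626.7×4.15×71.2 = 185177 J > q₁, so all ice melts.
Energy balance: 626.7×4.15×(71.2 − T) = 24764 + 70.2×4.15×(T − 0)
2600.805(71.2 − T) = 24764 + 291.33 T
185177 − 24764 = 2892.135 T
T = 160413 / 2892.135 = 55.47 °C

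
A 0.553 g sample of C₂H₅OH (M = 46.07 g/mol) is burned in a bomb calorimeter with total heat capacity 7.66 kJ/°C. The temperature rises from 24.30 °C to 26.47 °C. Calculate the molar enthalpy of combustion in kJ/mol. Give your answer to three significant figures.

ΔH = -1380 kJ/mol

ΔT = 26.47 − 24.30 = 2.17 °C
q_cal = C_cal × ΔT = 7.66 × 2.17 = 16.6222 kJ
n = 0.553 / 46.07 = 0.012003 mol
q_rxn = −q_cal = -16.6222 kJ
ΔH = -16.6222 / 0.012003 = -1384.8 kJ/mol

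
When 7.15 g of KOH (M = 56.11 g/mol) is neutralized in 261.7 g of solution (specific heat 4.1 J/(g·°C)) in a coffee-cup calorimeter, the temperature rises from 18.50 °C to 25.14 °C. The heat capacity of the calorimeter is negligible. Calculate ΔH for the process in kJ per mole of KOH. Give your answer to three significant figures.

ΔH = -55.9 kJ/mol

|ΔT| = |25.14 − 18.50| = 6.64 °C
|q_surr| = (261.7 × 4.1) × 6.64 = 1072.97 × 6.64 = 7125 J
n(KOH) = 7.15 / 56.11 = 0.1274 mol
Temperature rose, so q_rxn = −|q_surr| = -7.125 kJ
ΔH = q_rxn / n = -55.93 kJ/mol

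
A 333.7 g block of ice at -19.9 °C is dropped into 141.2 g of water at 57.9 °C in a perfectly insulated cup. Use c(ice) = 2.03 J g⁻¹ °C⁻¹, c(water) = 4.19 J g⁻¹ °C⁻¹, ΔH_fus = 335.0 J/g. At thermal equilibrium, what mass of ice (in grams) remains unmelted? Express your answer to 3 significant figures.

m_ice remaining = 272 g

Heat to warm all ice to 0 °C: 333.7×2.03×19.9 = 13480 J
Heat released by water cooling to 0 °C: 141.2×4.19×57.9 = 34255 J
34255 J < 13480 + 333.7×335.0 = 125269.5 J, so not all ice melts; final T = 0 °C.
Heat left for melting: 34255 − 13480 = 20775 J
Mass melted = 20775 / 335.0 = 62.01 g
Ice remaining = 333.7 − 62.01 = 271.69 g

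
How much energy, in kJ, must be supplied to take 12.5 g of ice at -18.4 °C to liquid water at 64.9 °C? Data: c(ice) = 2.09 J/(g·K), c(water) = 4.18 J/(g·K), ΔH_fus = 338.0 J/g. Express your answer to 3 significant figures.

q = 8.10 kJ

q1 (heat ice -18.4→0.0 °C): 12.5 × 2.09 × 18.4 = 481 J
q2 (melt at 0 °C): 12.5 × 338.0 = 4225 J
q3 (heat water 0.0→64.9 °C): 12.5 × 4.18 × 64.9 = 3391 J
Total: 481 + 4225 + 3391 = 8097 J = 8.10 kJ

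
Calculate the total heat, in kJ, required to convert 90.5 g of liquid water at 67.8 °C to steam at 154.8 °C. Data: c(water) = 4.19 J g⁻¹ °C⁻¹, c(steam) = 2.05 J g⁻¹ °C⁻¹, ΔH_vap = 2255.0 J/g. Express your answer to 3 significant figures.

q = 226 kJ

q1 (heat water 67.8→100.0 °C): 90.5 × 4.19 × 32.2 = 12210 J
q2 (vaporize at 100 °C): 90.5 × 2255.0 = 204078 J
q3 (heat steam 100.0→154.8 °C): 90.5 × 2.05 × 54.8 = 10167 J
Total: 12210 + 204078 + 10167 = 226455 J = 226 kJ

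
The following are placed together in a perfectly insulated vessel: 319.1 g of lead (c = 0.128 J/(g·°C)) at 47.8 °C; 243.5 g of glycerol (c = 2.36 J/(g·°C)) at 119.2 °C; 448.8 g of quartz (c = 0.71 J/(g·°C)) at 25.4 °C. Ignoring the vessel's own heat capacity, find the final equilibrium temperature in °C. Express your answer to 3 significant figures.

Σ mᵢcᵢ(T − Tᵢ) = 0  ⇒  T = Σ mᵢcᵢTᵢ / Σ mᵢcᵢ
Σ mᵢcᵢ = 319.1×0.128 + 243.5×2.36 + 448.8×0.71 = 934.1528
Σ mᵢcᵢTᵢ = 40.8448×47.8 + 574.66×119.2 + 318.648×25.4 = 78546
T = 78546 / 934.1528 = 84.08 °C

T_f = 84.1 °C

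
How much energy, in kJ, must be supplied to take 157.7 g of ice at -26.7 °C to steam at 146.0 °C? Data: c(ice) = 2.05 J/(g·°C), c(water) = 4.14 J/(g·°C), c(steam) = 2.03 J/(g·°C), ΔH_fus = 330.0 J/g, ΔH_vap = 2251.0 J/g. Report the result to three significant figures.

q1 (heat ice -26.7→0.0 °C): 157.7 × 2.05 × 26.7 = 8632 J
q2 (melt at 0 °C): 157.7 × 330.0 = 52041 J
q3 (heat water 0.0→100.0 °C): 157.7 × 4.14 × 100.0 = 65288 J
q4 (vaporize at 100 °C): 157.7 × 2251.0 = 354983 J
q5 (heat steam 100.0→146.0 °C): 157.7 × 2.03 × 46.0 = 14726 J
Total: 8632 + 52041 + 65288 + 354983 + 14726 = 495670 J = 496 kJ

q = 496 kJ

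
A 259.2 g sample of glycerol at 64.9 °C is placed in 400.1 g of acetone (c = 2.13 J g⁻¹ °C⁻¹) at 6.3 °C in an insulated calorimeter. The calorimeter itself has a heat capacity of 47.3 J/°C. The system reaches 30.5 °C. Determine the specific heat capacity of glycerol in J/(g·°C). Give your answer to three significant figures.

q_gained = (400.1 × 2.13 + 47.3) × (30.5 − 6.3) = 21770 J
q_lost = 259.2 × c × (64.9 − 30.5) = 8916.48 c
Set equal: c = 21770 / 8916.48 = 2.44 J/(g·°C)

c = 2.44 J/(g·°C)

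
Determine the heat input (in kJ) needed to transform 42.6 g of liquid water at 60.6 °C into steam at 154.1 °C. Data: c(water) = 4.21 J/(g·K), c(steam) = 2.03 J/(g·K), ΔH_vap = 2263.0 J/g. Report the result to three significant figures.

q1 (heat water 60.6→100.0 °C): 42.6 × 4.21 × 39.4 = 7066 J
q2 (vaporize at 100 °C): 42.6 × 2263.0 = 96404 J
q3 (heat steam 100.0→154.1 °C): 42.6 × 2.03 × 54.1 = 4678 J
Total: 7066 + 96404 + 4678 = 108148 J = 108 kJ

q = 108 kJ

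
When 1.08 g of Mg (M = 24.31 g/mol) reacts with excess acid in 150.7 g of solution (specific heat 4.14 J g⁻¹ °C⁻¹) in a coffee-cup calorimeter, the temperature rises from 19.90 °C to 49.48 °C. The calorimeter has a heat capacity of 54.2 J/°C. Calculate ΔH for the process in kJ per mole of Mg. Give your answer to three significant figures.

|ΔT| = |49.48 − 19.90| = 29.58 °C
|q_surr| = (150.7 × 4.14 + 54.2) × 29.58 = 678.098 × 29.58 = 20060 J
n(Mg) = 1.08 / 24.31 = 0.04443 mol
Temperature rose, so q_rxn = −|q_surr| = -20.06 kJ
ΔH = q_rxn / n = -451.497 kJ/mol

ΔH = -451 kJ/mol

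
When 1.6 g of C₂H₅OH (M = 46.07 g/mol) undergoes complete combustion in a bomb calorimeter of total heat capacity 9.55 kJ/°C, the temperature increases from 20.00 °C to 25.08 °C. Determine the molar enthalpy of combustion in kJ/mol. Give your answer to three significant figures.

ΔT = 25.08 − 20.00 = 5.08 °C
q_cal = C_cal × ΔT = 9.55 × 5.08 = 48.514 kJ
n = 1.6 / 46.07 = 0.03473 mol
q_rxn = −q_cal = -48.514 kJ
ΔH = -48.514 / 0.03473 = -1397 kJ/mol

ΔH = -1400 kJ/mol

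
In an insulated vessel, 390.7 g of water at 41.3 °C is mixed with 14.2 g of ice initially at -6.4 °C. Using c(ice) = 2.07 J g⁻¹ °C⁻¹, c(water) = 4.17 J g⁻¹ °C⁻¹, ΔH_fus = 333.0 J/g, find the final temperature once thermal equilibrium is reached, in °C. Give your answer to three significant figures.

T_f = 36.9 °C

Heat to bring ice to 0 °C and melt it: q₁ = 14.2×2.07×6.4 + 14.2×333.0 = 4916.7 J
Heat the water can supply cooling to 0 °C: 390.7×4.17×41.3 = 67286.7 J > q₁, so all ice melts.
Energy balance: 390.7×4.17×(41.3 − T) = 4916.7 + 14.2×4.17×(T − 0)
1629.219(41.3 − T) = 4916.7 + 59.214 T
67286.7 − 4916.7 = 1688.433 T
T = 62370.0 / 1688.433 = 36.94 °C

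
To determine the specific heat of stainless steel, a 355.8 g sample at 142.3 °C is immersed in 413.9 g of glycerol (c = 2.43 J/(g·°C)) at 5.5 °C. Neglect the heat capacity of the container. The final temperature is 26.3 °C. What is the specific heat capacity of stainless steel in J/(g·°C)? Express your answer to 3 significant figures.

q_gained = (413.9 × 2.43) × (26.3 − 5.5) = 20920 J
q_lost = 355.8 × c × (142.3 − 26.3) = 41272.8 c
Set equal: c = 20920 / 41272.8 = 0.507 J/(g·°C)

c = 0.507 J/(g·°C)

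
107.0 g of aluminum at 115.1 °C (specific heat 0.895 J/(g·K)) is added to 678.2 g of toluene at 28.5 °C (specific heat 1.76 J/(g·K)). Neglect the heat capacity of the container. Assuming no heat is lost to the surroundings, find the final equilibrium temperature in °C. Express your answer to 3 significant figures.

T_f = 34.9 °C

Heat lost by aluminum = heat gained by toluene.
(107.0)(0.895)(115.1 − T) = (678.2)(1.76)(T − 28.5)
95.765 (115.1 − T) = 1193.632 (T − 28.5)
11023 − 95.765 T = 1193.632 T − 34019
45042 = 1289.397 T
T = 34.93 °C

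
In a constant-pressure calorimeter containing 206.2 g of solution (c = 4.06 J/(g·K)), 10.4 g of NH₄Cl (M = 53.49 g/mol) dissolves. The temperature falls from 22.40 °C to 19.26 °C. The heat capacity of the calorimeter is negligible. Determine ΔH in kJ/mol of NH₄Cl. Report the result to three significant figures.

|ΔT| = |19.26 − 22.40| = 3.14 °C
|q_surr| = (206.2 × 4.06) × 3.14 = 837.172 × 3.14 = 2629 J
n(NH₄Cl) = 10.4 / 53.49 = 0.1944 mol
Temperature fell, so q_rxn = +|q_surr| = 2.629 kJ
ΔH = q_rxn / n = 13.52 kJ/mol

ΔH = 13.5 kJ/mol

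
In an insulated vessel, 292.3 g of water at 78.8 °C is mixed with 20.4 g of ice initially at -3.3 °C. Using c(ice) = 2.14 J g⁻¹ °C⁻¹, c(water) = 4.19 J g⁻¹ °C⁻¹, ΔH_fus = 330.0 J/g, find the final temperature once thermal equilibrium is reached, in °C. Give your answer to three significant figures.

T_f = 68.4 °C

Heat to bring ice to 0 °C and melt it: q₁ = 20.4×2.14×3.3 + 20.4×330.0 = 6876.1 J
Heat the water can supply cooling to 0 °C: 292.3×4.19×78.8 = 96509.3 J > q₁, so all ice melts.
Energy balance: 292.3×4.19×(78.8 − T) = 6876.1 + 20.4×4.19×(T − 0)
1224.737(78.8 − T) = 6876.1 + 85.476 T
96509.3 − 6876.1 = 1310.213 T
T = 89633.2 / 1310.213 = 68.41 °C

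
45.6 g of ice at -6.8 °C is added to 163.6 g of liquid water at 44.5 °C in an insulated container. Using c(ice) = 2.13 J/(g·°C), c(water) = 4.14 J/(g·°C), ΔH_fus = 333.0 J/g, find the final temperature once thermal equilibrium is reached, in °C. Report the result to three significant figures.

T_f = 16.5 °C

Heat to bring ice to 0 °C and melt it: q₁ = 45.6×2.13×6.8 + 45.6×333.0 = 15845 J
Heat the water can supply cooling to 0 °C: 163.6×4.14×44.5 = 30140.0 J > q₁, so all ice melts.
Energy balance: 163.6×4.14×(44.5 − T) = 15845 + 45.6×4.14×(T − 0)
677.304(44.5 − T) = 15845 + 188.784 T
30140.0 − 15845 = 866.088 T
T = 14295.0 / 866.088 = 16.51 °C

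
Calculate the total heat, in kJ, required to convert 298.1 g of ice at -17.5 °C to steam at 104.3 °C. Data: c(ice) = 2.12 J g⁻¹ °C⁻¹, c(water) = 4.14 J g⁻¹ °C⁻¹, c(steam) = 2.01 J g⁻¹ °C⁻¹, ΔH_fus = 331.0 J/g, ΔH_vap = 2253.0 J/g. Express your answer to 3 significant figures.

q = 907 kJ

q1 (heat ice -17.5→0.0 °C): 298.1 × 2.12 × 17.5 = 11060 J
q2 (melt at 0 °C): 298.1 × 331.0 = 98671 J
q3 (heat water 0.0→100.0 °C): 298.1 × 4.14 × 100.0 = 123413 J
q4 (vaporize at 100 °C): 298.1 × 2253.0 = 671619 J
q5 (heat steam 100.0→104.3 °C): 298.1 × 2.01 × 4.3 = 2576 J
Total: 11060 + 98671 + 123413 + 671619 + 2576 = 907339 J = 907 kJ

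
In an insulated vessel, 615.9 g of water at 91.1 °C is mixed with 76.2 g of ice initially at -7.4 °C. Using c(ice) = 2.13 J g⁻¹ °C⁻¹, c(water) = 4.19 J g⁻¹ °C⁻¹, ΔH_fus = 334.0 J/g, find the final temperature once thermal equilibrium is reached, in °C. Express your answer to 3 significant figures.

Heat to bring ice to 0 °C and melt it: q₁ = 76.2×2.13×7.4 + 76.2×334.0 = 26652 J
Heat the water can supply cooling to 0 °C: 615.9×4.19×91.1 = 235095 J > q₁, so all ice melts.
Energy balance: 615.9×4.19×(91.1 − T) = 26652 + 76.2×4.19×(T − 0)
2580.621(91.1 − T) = 26652 + 319.278 T
235095 − 26652 = 2899.899 T
T = 208443 / 2899.899 = 71.88 °C

T_f = 71.9 °C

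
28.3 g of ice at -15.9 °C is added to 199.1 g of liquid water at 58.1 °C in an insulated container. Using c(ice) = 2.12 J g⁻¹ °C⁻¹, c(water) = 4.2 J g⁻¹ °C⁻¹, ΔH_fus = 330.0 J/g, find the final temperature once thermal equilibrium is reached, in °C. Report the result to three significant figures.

T_f = 40.1 °C

Heat to bring ice to 0 °C and melt it: q₁ = 28.3×2.12×15.9 + 28.3×330.0 = 10293 J
Heat the water can supply cooling to 0 °C: 199.1×4.2×58.1 = 48584.4 J > q₁, so all ice melts.
Energy balance: 199.1×4.2×(58.1 − T) = 10293 + 28.3×4.2×(T − 0)
836.22(58.1 − T) = 10293 + 118.86 T
48584.4 − 10293 = 955.08 T
T = 38291.4 / 955.08 = 40.09 °C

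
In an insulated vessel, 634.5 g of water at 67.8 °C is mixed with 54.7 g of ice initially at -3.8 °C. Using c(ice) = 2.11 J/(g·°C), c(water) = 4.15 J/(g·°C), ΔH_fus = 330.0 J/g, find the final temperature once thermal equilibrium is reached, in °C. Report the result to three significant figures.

Heat to bring ice to 0 °C and melt it: q₁ = 54.7×2.11×3.8 + 54.7×330.0 = 18490 J
Heat the water can supply cooling to 0 °C: 634.5×4.15×67.8 = 178529 J > q₁, so all ice melts.
Energy balance: 634.5×4.15×(67.8 − T) = 18490 + 54.7×4.15×(T − 0)
2633.175(67.8 − T) = 18490 + 227.005 T
178529 − 18490 = 2860.180 T
T = 160039 / 2860.180 = 55.95 °C

T_f = 56.0 °C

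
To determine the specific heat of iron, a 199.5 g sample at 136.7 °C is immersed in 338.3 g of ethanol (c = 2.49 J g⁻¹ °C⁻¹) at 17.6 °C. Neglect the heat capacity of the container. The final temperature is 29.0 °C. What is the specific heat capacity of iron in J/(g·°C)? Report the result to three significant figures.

q_gained = (338.3 × 2.49) × (29.0 − 17.6) = 9603 J
q_lost = 199.5 × c × (136.7 − 29.0) = 21486.15 c
Set equal: c = 9603 / 21486.15 = 0.447 J/(g·°C)

c = 0.447 J/(g·°C)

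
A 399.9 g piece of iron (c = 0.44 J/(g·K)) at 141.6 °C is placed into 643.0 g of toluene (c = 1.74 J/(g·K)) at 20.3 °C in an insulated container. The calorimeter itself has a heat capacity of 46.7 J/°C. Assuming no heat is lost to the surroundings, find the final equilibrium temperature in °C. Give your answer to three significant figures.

Heat lost by iron = heat gained by toluene + calorimeter.
(399.9)(0.44)(141.6 − T) = [(643.0)(1.74) + 46.7](T − 20.3)
175.956 (141.6 − T) = 1165.52 (T − 20.3)
24915 − 175.956 T = 1165.52 T − 23660
48575 = 1341.476 T
T = 36.21 °C

T_f = 36.2 °C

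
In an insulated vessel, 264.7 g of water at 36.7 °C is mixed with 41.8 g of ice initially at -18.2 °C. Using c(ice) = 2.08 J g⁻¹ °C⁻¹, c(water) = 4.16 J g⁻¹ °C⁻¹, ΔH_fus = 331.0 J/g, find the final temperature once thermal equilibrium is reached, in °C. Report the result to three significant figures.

T_f = 19.6 °C

Heat to bring ice to 0 °C and melt it: q₁ = 41.8×2.08×18.2 + 41.8×331.0 = 15418 J
Heat the water can supply cooling to 0 °C: 264.7×4.16×36.7 = 40412.3 J > q₁, so all ice melts.
Energy balance: 264.7×4.16×(36.7 − T) = 15418 + 41.8×4.16×(T − 0)
1101.152(36.7 − T) = 15418 + 173.888 T
40412.3 − 15418 = 1275.040 T
T = 24994.3 / 1275.040 = 19.60 °C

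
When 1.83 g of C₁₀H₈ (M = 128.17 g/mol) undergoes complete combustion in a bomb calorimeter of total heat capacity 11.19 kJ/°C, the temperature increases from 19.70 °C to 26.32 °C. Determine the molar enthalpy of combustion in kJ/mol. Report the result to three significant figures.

ΔT = 26.32 − 19.70 = 6.62 °C
q_cal = C_cal × ΔT = 11.19 × 6.62 = 74.0778 kJ
n = 1.83 / 128.17 = 0.01428 mol
q_rxn = −q_cal = -74.0778 kJ
ΔH = -74.0778 / 0.01428 = -5188 kJ/mol

ΔH = -5190 kJ/mol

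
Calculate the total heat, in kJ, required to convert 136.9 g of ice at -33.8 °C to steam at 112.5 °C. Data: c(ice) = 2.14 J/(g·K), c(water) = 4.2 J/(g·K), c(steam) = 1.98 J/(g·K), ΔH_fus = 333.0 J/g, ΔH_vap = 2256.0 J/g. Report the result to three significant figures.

q1 (heat ice -33.8→0.0 °C): 136.9 × 2.14 × 33.8 = 9902 J
q2 (melt at 0 °C): 136.9 × 333.0 = 45588 J
q3 (heat water 0.0→100.0 °C): 136.9 × 4.2 × 100.0 = 57498 J
q4 (vaporize at 100 °C): 136.9 × 2256.0 = 308846 J
q5 (heat steam 100.0→112.5 °C): 136.9 × 1.98 × 12.5 = 3388 J
Total: 9902 + 45588 + 57498 + 308846 + 3388 = 425222 J = 425 kJ

q = 425 kJ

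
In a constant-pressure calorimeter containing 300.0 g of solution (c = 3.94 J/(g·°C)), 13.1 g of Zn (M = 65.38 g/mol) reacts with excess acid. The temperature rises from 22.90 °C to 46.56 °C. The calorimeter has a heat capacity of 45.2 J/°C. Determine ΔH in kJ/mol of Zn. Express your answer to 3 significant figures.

|ΔT| = |46.56 − 22.90| = 23.66 °C
|q_surr| = (300.0 × 3.94 + 45.2) × 23.66 = 1227.2 × 23.66 = 29040 J
n(Zn) = 13.1 / 65.38 = 0.2004 mol
Temperature rose, so q_rxn = −|q_surr| = -29.04 kJ
ΔH = q_rxn / n = -144.9 kJ/mol

ΔH = -145 kJ/mol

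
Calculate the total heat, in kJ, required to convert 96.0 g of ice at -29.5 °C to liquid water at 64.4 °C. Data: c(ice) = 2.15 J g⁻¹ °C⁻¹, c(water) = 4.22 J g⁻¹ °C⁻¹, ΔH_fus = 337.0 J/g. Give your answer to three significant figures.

q1 (heat ice -29.5→0.0 °C): 96.0 × 2.15 × 29.5 = 6089 J
q2 (melt at 0 °C): 96.0 × 337.0 = 32352 J
q3 (heat water 0.0→64.4 °C): 96.0 × 4.22 × 64.4 = 26090 J
Total: 6089 + 32352 + 26090 = 64531 J = 64.5 kJ

q = 64.5 kJ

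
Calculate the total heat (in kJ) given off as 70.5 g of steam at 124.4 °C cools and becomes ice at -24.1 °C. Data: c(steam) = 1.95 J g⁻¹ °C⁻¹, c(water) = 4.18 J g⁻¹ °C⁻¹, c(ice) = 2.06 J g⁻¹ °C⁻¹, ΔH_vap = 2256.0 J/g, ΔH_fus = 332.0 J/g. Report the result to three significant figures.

q1 (cool steam 124.4→100 °C): 70.5 × 1.95 × 24.4 = 3354 J
q2 (condense at 100 °C): 70.5 × 2256.0 = 159048 J
q3 (cool water 100→0 °C): 70.5 × 4.18 × 100.0 = 29469 J
q4 (freeze at 0 °C): 70.5 × 332.0 = 23406 J
q5 (cool ice 0→-24.1 °C): 70.5 × 2.06 × 24.1 = 3500 J
Total: 3354 + 159048 + 29469 + 23406 + 3500 = 218777 J = 219 kJ

q = 219 kJ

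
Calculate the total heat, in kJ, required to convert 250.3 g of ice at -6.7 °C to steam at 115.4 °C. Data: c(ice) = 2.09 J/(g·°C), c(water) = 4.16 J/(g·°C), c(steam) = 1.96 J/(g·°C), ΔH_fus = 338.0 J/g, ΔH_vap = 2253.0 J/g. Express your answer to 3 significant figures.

q = 764 kJ

q1 (heat ice -6.7→0.0 °C): 250.3 × 2.09 × 6.7 = 3505 J
q2 (melt at 0 °C): 250.3 × 338.0 = 84601 J
q3 (heat water 0.0→100.0 °C): 250.3 × 4.16 × 100.0 = 104125 J
q4 (vaporize at 100 °C): 250.3 × 2253.0 = 563926 J
q5 (heat steam 100.0→115.4 °C): 250.3 × 1.96 × 15.4 = 7555 J
Total: 3505 + 84601 + 104125 + 563926 + 7555 = 763712 J = 764 kJ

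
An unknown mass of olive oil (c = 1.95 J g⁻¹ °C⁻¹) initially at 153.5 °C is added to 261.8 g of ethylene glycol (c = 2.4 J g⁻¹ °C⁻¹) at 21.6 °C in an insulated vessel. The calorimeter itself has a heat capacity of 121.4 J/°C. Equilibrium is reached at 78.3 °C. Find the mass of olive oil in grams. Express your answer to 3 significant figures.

q_gained = (261.8 × 2.4 + 121.4) × (78.3 − 21.6) = 42510 J
q_lost = m × 1.95 × (153.5 − 78.3) = 146.64 m
m = 42510 / 146.64 = 290 g

m = 290 g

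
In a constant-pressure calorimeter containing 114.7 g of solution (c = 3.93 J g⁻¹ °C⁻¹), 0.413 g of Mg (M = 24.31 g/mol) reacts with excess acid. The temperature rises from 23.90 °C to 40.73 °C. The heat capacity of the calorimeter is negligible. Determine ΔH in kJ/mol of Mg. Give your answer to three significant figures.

ΔH = -447 kJ/mol

|ΔT| = |40.73 − 23.90| = 16.83 °C
|q_surr| = (114.7 × 3.93) × 16.83 = 450.771 × 16.83 = 7586.5 J
n(Mg) = 0.413 / 24.31 = 0.016989 mol
Temperature rose, so q_rxn = −|q_surr| = -7.5865 kJ
ΔH = q_rxn / n = -446.6 kJ/mol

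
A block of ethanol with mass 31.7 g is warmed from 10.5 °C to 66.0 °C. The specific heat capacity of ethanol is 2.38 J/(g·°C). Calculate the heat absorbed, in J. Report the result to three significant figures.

q = m c ΔT = 31.7 × 2.38 × (66.0 − 10.5)
q = 31.7 × 2.38 × 55.5 = 4187 J

q = 4190 J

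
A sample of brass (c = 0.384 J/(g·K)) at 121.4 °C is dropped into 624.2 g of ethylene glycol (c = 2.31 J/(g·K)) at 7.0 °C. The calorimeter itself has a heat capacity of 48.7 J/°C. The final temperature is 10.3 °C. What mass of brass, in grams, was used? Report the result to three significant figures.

q_gained = (624.2 × 2.31 + 48.7) × (10.3 − 7.0) = 4919 J
q_lost = m × 0.384 × (121.4 − 10.3) = 42.6624 m
m = 4919 / 42.6624 = 115 g

m = 115 g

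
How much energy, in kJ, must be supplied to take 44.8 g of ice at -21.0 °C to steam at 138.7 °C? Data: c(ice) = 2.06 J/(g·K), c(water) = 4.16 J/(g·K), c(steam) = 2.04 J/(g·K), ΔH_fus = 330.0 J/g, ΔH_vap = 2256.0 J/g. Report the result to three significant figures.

q = 140 kJ

q1 (heat ice -21.0→0.0 °C): 44.8 × 2.06 × 21.0 = 1938 J
q2 (melt at 0 °C): 44.8 × 330.0 = 14784 J
q3 (heat water 0.0→100.0 °C): 44.8 × 4.16 × 100.0 = 18637 J
q4 (vaporize at 100 °C): 44.8 × 2256.0 = 101069 J
q5 (heat steam 100.0→138.7 °C): 44.8 × 2.04 × 38.7 = 3537 J
Total: 1938 + 14784 + 18637 + 101069 + 3537 = 139965 J = 140 kJ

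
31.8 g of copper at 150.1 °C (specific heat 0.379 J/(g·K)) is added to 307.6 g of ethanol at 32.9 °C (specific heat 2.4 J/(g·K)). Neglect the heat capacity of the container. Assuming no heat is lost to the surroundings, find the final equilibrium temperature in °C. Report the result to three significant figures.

T_f = 34.8 °C

Heat lost by copper = heat gained by ethanol.
(31.8)(0.379)(150.1 − T) = (307.6)(2.4)(T − 32.9)
12.0522 (150.1 − T) = 738.24 (T − 32.9)
1809.0 − 12.0522 T = 738.24 T − 24288
26097.0 = 750.2922 T
T = 34.78 °C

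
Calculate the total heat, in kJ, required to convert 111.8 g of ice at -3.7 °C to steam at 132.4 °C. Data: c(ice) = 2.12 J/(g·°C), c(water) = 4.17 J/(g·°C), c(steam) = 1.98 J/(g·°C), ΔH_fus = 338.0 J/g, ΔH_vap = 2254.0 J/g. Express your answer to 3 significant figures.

q = 344 kJ

q1 (heat ice -3.7→0.0 °C): 111.8 × 2.12 × 3.7 = 877 J
q2 (melt at 0 °C): 111.8 × 338.0 = 37788 J
q3 (heat water 0.0→100.0 °C): 111.8 × 4.17 × 100.0 = 46621 J
q4 (vaporize at 100 °C): 111.8 × 2254.0 = 251997 J
q5 (heat steam 100.0→132.4 °C): 111.8 × 1.98 × 32.4 = 7172 J
Total: 877 + 37788 + 46621 + 251997 + 7172 = 344455 J = 344 kJ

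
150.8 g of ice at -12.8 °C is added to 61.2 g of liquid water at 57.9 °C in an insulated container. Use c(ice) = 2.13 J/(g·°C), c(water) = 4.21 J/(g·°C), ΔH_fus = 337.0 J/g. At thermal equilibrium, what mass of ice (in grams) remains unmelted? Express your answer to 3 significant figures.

m_ice remaining = 119 g

Heat to warm all ice to 0 °C: 150.8×2.13×12.8 = 4111.4 J
Heat released by water cooling to 0 °C: 61.2×4.21×57.9 = 14918 J
14918 J < 4111.4 + 150.8×337.0 = 54931.0 J, so not all ice melts; final T = 0 °C.
Heat left for melting: 14918 − 4111.4 = 10806.6 J
Mass melted = 10806.6 / 337.0 = 32.07 g
Ice remaining = 150.8 − 32.07 = 118.73 g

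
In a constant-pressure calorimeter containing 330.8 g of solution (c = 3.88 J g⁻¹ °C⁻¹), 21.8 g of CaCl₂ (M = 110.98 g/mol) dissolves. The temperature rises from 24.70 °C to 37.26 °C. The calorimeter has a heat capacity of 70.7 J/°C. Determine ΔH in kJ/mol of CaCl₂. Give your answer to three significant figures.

|ΔT| = |37.26 − 24.70| = 12.56 °C
|q_surr| = (330.8 × 3.88 + 70.7) × 12.56 = 1354.204 × 12.56 = 17010 J
n(CaCl₂) = 21.8 / 110.98 = 0.1964 mol
Temperature rose, so q_rxn = −|q_surr| = -17.01 kJ
ΔH = q_rxn / n = -86.61 kJ/mol

ΔH = -86.6 kJ/mol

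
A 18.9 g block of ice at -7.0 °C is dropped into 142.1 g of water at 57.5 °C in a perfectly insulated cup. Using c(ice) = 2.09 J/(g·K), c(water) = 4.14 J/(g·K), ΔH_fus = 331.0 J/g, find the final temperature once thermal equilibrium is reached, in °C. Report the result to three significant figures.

Heat to bring ice to 0 °C and melt it: q₁ = 18.9×2.09×7.0 + 18.9×331.0 = 6532.4 J
Heat the water can supply cooling to 0 °C: 142.1×4.14×57.5 = 33826.9 J > q₁, so all ice melts.
Energy balance: 142.1×4.14×(57.5 − T) = 6532.4 + 18.9×4.14×(T − 0)
588.294(57.5 − T) = 6532.4 + 78.246 T
33826.9 − 6532.4 = 666.540 T
T = 27294.5 / 666.540 = 40.9495 °C

T_f = 40.9 °C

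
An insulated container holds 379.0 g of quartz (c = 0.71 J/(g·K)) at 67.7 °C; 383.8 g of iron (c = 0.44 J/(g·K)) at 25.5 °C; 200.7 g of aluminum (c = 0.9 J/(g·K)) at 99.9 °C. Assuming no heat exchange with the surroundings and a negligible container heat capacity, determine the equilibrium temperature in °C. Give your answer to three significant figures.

T_f = 65.6 °C

Σ mᵢcᵢ(T − Tᵢ) = 0  ⇒  T = Σ mᵢcᵢTᵢ / Σ mᵢcᵢ
Σ mᵢcᵢ = 379.0×0.71 + 383.8×0.44 + 200.7×0.9 = 618.592
Σ mᵢcᵢTᵢ = 269.09×67.7 + 168.872×25.5 + 180.63×99.9 = 40569
T = 40569 / 618.592 = 65.58 °C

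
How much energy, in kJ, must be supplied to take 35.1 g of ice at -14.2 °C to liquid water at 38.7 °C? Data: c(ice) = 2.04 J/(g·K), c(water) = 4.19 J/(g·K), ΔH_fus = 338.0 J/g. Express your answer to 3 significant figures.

q1 (heat ice -14.2→0.0 °C): 35.1 × 2.04 × 14.2 = 1017 J
q2 (melt at 0 °C): 35.1 × 338.0 = 11864 J
q3 (heat water 0.0→38.7 °C): 35.1 × 4.19 × 38.7 = 5692 J
Total: 1017 + 11864 + 5692 = 18573 J = 18.6 kJ

q = 18.6 kJ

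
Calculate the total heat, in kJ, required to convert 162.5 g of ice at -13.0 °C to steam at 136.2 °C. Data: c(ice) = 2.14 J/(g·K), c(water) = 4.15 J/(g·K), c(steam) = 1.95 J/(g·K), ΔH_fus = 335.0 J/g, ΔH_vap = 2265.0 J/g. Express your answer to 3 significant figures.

q1 (heat ice -13.0→0.0 °C): 162.5 × 2.14 × 13.0 = 4521 J
q2 (melt at 0 °C): 162.5 × 335.0 = 54438 J
q3 (heat water 0.0→100.0 °C): 162.5 × 4.15 × 100.0 = 67438 J
q4 (vaporize at 100 °C): 162.5 × 2265.0 = 368063 J
q5 (heat steam 100.0→136.2 °C): 162.5 × 1.95 × 36.2 = 11471 J
Total: 4521 + 54438 + 67438 + 368063 + 11471 = 505931 J = 506 kJ

q = 506 kJ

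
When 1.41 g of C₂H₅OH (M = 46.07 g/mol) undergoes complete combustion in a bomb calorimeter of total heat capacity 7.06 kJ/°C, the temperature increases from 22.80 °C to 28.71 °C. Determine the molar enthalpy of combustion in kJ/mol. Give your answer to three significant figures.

ΔH = -1360 kJ/mol

ΔT = 28.71 − 22.80 = 5.91 °C
q_cal = C_cal × ΔT = 7.06 × 5.91 = 41.7246 kJ
n = 1.41 / 46.07 = 0.03061 mol
q_rxn = −q_cal = -41.7246 kJ
ΔH = -41.7246 / 0.03061 = -1363 kJ/mol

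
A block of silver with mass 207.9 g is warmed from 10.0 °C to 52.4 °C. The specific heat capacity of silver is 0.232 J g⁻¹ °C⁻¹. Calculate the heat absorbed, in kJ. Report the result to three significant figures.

q = 2.05 kJ

q = m c ΔT = 207.9 × 0.232 × (52.4 − 10.0)
q = 207.9 × 0.232 × 42.4 = 2045 J = 2.05 kJ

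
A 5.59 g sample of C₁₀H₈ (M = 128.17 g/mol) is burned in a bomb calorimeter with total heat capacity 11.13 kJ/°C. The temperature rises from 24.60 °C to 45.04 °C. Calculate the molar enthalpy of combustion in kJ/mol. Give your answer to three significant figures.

ΔH = -5220 kJ/mol

ΔT = 45.04 − 24.60 = 20.44 °C
q_cal = C_cal × ΔT = 11.13 × 20.44 = 227.4972 kJ
n = 5.59 / 128.17 = 0.04361 mol
q_rxn = −q_cal = -227.4972 kJ
ΔH = -227.4972 / 0.04361 = -5217 kJ/mol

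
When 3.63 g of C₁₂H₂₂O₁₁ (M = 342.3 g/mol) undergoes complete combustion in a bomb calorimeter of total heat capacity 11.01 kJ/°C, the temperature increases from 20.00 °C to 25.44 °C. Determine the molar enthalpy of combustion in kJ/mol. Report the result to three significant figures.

ΔT = 25.44 − 20.00 = 5.44 °C
q_cal = C_cal × ΔT = 11.01 × 5.44 = 59.8944 kJ
n = 3.63 / 342.3 = 0.01060 mol
q_rxn = −q_cal = -59.8944 kJ
ΔH = -59.8944 / 0.01060 = -5650 kJ/mol

ΔH = -5650 kJ/mol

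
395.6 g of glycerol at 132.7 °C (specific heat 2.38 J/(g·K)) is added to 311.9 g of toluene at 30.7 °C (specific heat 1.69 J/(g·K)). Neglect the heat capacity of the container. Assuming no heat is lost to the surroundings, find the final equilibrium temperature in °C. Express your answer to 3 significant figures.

T_f = 96.1 °C

Heat lost by glycerol = heat gained by toluene.
(395.6)(2.38)(132.7 − T) = (311.9)(1.69)(T − 30.7)
941.528 (132.7 − T) = 527.111 (T − 30.7)
124940 − 941.528 T = 527.111 T − 16182
141122 = 1468.639 T
T = 96.09 °C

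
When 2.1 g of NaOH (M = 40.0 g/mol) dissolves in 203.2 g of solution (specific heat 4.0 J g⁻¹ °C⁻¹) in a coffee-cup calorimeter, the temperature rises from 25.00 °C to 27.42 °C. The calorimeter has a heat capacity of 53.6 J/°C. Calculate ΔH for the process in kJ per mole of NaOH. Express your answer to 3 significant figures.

ΔH = -39.9 kJ/mol

|ΔT| = |27.42 − 25.00| = 2.42 °C
|q_surr| = (203.2 × 4.0 + 53.6) × 2.42 = 866.4 × 2.42 = 2097 J
n(NaOH) = 2.1 / 40.0 = 0.05250 mol
Temperature rose, so q_rxn = −|q_surr| = -2.097 kJ
ΔH = q_rxn / n = -39.94 kJ/mol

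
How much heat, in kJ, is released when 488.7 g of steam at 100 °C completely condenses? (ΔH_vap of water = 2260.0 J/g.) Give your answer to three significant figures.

q = 1100 kJ

q = m × ΔH_vap = 488.7 × 2260.0 = 1104000 J = 1100 kJ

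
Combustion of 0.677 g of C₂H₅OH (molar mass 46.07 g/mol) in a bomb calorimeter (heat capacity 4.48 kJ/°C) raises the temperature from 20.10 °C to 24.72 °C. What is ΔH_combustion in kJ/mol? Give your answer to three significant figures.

ΔT = 24.72 − 20.10 = 4.62 °C
q_cal = C_cal × ΔT = 4.48 × 4.62 = 20.6976 kJ
n = 0.677 / 46.07 = 0.01470 mol
q_rxn = −q_cal = -20.6976 kJ
ΔH = -20.6976 / 0.01470 = -1408 kJ/mol

ΔH = -1410 kJ/mol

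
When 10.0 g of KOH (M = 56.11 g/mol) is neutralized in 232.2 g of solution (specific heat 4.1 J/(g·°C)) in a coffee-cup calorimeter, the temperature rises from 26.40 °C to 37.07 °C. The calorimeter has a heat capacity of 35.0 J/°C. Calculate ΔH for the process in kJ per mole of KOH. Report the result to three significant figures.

ΔH = -59.1 kJ/mol

|ΔT| = |37.07 − 26.40| = 10.67 °C
|q_surr| = (232.2 × 4.1 + 35.0) × 10.67 = 987.02 × 10.67 = 10530 J
n(KOH) = 10.0 / 56.11 = 0.1782 mol
Temperature rose, so q_rxn = −|q_surr| = -10.53 kJ
ΔH = q_rxn / n = -59.09 kJ/mol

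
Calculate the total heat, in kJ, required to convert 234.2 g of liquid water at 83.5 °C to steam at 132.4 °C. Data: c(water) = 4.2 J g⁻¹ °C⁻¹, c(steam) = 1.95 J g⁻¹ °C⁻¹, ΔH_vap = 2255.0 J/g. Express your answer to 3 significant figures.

q1 (heat water 83.5→100.0 °C): 234.2 × 4.2 × 16.5 = 16230 J
q2 (vaporize at 100 °C): 234.2 × 2255.0 = 528121 J
q3 (heat steam 100.0→132.4 °C): 234.2 × 1.95 × 32.4 = 14797 J
Total: 16230 + 528121 + 14797 = 559148 J = 559 kJ

q = 559 kJ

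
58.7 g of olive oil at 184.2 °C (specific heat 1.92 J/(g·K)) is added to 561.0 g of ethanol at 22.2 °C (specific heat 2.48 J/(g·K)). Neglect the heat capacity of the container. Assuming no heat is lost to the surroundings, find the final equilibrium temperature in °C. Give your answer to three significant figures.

Heat lost by olive oil = heat gained by ethanol.
(58.7)(1.92)(184.2 − T) = (561.0)(2.48)(T − 22.2)
112.704 (184.2 − T) = 1391.28 (T − 22.2)
20760 − 112.704 T = 1391.28 T − 30886
51646 = 1503.984 T
T = 34.34 °C

T_f = 34.3 °C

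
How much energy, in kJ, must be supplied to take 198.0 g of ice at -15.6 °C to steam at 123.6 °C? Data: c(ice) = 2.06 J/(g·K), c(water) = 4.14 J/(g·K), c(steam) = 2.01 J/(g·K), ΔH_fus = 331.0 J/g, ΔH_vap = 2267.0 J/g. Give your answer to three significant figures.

q = 612 kJ

q1 (heat ice -15.6→0.0 °C): 198.0 × 2.06 × 15.6 = 6363 J
q2 (melt at 0 °C): 198.0 × 331.0 = 65538 J
q3 (heat water 0.0→100.0 °C): 198.0 × 4.14 × 100.0 = 81972 J
q4 (vaporize at 100 °C): 198.0 × 2267.0 = 448866 J
q5 (heat steam 100.0→123.6 °C): 198.0 × 2.01 × 23.6 = 9392 J
Total: 6363 + 65538 + 81972 + 448866 + 9392 = 612131 J = 612 kJ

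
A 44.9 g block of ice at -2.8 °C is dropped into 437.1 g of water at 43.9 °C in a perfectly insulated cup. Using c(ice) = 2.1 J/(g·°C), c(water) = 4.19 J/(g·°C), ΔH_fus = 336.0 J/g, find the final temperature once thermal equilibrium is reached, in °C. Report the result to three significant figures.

Heat to bring ice to 0 °C and melt it: q₁ = 44.9×2.1×2.8 + 44.9×336.0 = 15350 J
Heat the water can supply cooling to 0 °C: 437.1×4.19×43.9 = 80400.6 J > q₁, so all ice melts.
Energy balance: 437.1×4.19×(43.9 − T) = 15350 + 44.9×4.19×(T − 0)
1831.449(43.9 − T) = 15350 + 188.131 T
80400.6 − 15350 = 2019.580 T
T = 65050.6 / 2019.580 = 32.21 °C

T_f = 32.2 °C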